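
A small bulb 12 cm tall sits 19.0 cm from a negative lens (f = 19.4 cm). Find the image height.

For a negative lens, f = -19.4 cm.
1/d_i = 1/f − 1/d_o = 1/(-19.40) − 1/(19.0) = -0.1042, so d_i = -9.599 cm.
m = −d_i/d_o = +0.5052.
|h_i| = |m|·h_o = 0.5052 × 12 = 6.06 cm. The image is virtual, upright and reduced, on the same side as the object.

6.06 cm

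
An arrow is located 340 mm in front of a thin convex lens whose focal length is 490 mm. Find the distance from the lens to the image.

Thin-lens equation: 1/d_i = 1/f − 1/d_o = 1/(490.0) − 1/(340) = 0.002041 − 0.002941 = -0.0009004, so d_i = -1110 mm.
The image is virtual, upright and enlarged, on the same side as the object.

1110 mm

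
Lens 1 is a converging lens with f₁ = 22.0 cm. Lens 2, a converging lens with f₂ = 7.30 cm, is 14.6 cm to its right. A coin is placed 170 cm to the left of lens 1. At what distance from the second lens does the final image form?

4.33 cm

Lens 1: 1/d_i1 = 1/f₁ − 1/d_o1 = 1/(22.0) − 1/(170) = 0.03957, so d_i1 = 25.27 cm.
The intermediate image is 25.27 cm to the right of lens 1, which lies 10.67 cm to the right of lens 2 — a virtual object — so d_o2 = −10.67 cm.
Lens 2: 1/d_i2 = 1/f₂ − 1/d_o2 = 1/(7.30) − 1/(-10.67) = 0.2307, so d_i2 = 4.33 cm.
The final image is real, 4.33 cm to the right of lens 2 (overall magnification ≈ -0.060).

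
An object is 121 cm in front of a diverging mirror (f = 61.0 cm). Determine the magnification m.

For a diverging mirror, f = -61.0 cm.
1/d_i = 1/f − 1/d_o = 1/(-61.00) − 1/(121) = -0.02466, so d_i = -40.55 cm.
m = −d_i/d_o = −(-40.55)/(121) = +0.335.
The image is virtual, upright and reduced, behind the mirror.

m = +0.335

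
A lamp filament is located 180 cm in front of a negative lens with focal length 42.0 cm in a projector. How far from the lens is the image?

For a negative lens, f = -42.0 cm.
Lens equation: 1/s_i = 1/f − 1/s_o = 1/(-42.00) − 1/(180) = -0.02381 − 0.005556 = -0.02937, so s_i = -34.1 cm.
The image is virtual, upright and reduced, on the same side as the object.

34.1 cm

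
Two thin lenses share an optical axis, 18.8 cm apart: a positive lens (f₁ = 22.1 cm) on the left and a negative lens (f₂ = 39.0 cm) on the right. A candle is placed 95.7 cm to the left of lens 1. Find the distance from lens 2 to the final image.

Lens 1: 1/d_i1 = 1/f₁ − 1/d_o1 = 1/(22.1) − 1/(95.7) = 0.03480, so d_i1 = 28.74 cm.
The intermediate image is 28.74 cm to the right of lens 1, which lies 9.940 cm to the right of lens 2 — a virtual object — so d_o2 = −9.940 cm.
Lens 2 is diverging, so f₂ = −39.0 cm.
Lens 2: 1/d_i2 = 1/f₂ − 1/d_o2 = 1/(-39.0) − 1/(-9.940) = 0.07496, so d_i2 = 13.3 cm.
The final image is real, 13.3 cm to the right of lens 2 (overall magnification ≈ -0.40).

13.3 cm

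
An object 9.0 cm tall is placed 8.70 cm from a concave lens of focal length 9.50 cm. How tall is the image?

For a concave lens, f = -9.50 cm.
1/d_i = 1/f − 1/d_o = 1/(-9.500) − 1/(8.70) = -0.2202, so d_i = -4.541 cm.
m = −d_i/d_o = +0.5220.
|h_i| = |m|·h_o = 0.5220 × 9.0 = 4.70 cm. The image is virtual, upright and reduced, on the same side as the object.

4.70 cm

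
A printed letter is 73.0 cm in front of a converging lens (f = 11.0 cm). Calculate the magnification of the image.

1/d_i = 1/f − 1/d_o = 1/(11.00) − 1/(73.0) = 0.07721, so d_i = 12.95 cm.
m = −d_i/d_o = −(12.95)/(73.0) = -0.177.
The image is real, inverted and reduced, on the far side of the lens.

m = -0.177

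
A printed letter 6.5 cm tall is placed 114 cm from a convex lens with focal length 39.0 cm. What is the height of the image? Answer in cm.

1/d_i = 1/f − 1/d_o = 1/(39.00) − 1/(114) = 0.01687, so d_i = 59.28 cm.
m = −d_i/d_o = -0.5200.
|h_i| = |m|·h_o = 0.5200 × 6.5 = 3.38 cm. The image is real, inverted and reduced, on the far side of the lens.

3.38 cm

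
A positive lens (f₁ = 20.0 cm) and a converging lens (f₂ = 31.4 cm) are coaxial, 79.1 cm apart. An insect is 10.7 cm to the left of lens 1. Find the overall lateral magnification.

Lens 1: 1/d_i1 = 1/(20.0) − 1/(10.7) = -0.04346, so d_i1 = -23.01 cm; m₁ = −d_i1/d_o1 = +2.150.
d_o2 = 79.1 − (-23.01) = 102.1 cm.
Lens 2: 1/d_i2 = 1/(31.4) − 1/(102.1) = 0.02205, so d_i2 = 45.35 cm; m₂ = −d_i2/d_o2 = -0.4441.
m = m₁·m₂ = (+2.150)(-0.4441) = -0.955.

m = -0.955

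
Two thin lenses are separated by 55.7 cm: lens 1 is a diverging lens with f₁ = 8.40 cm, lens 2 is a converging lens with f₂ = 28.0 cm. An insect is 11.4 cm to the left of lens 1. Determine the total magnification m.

m = -0.365

f₁ = −8.40 cm (diverging).
Lens 1: 1/d_i1 = 1/(-8.40) − 1/(11.4) = -0.2068, so d_i1 = -4.836 cm; m₁ = −d_i1/d_o1 = +0.4242.
d_o2 = 55.7 − (-4.836) = 60.54 cm.
Lens 2: 1/d_i2 = 1/(28.0) − 1/(60.54) = 0.01920, so d_i2 = 52.09 cm; m₂ = −d_i2/d_o2 = -0.8605.
m = m₁·m₂ = (+0.4242)(-0.8605) = -0.365.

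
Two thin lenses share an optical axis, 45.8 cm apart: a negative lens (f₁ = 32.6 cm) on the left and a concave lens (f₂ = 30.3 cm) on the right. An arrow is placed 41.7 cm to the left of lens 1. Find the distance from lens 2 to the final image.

Lens 1 is diverging, so f₁ = −32.6 cm.
Lens 1: 1/d_i1 = 1/f₁ − 1/d_o1 = 1/(-32.6) − 1/(41.7) = -0.05466, so d_i1 = -18.30 cm.
The intermediate image is 18.30 cm to the left of lens 1 (virtual), which is 45.8 − (-18.30) = 64.10 cm to the left of lens 2, so d_o2 = +64.10 cm.
Lens 2 is diverging, so f₂ = −30.3 cm.
Lens 2: 1/d_i2 = 1/f₂ − 1/d_o2 = 1/(-30.3) − 1/(64.10) = -0.04860, so d_i2 = -20.6 cm.
The final image is virtual, 20.6 cm to the left of lens 2 (overall magnification ≈ 0.14).

20.6 cm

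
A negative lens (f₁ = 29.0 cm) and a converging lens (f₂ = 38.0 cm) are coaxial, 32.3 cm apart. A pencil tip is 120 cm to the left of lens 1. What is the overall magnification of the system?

m = -0.419

f₁ = −29.0 cm (diverging).
Lens 1: 1/d_i1 = 1/(-29.0) − 1/(120) = -0.04282, so d_i1 = -23.36 cm; m₁ = −d_i1/d_o1 = +0.1947.
d_o2 = 32.3 − (-23.36) = 55.66 cm.
Lens 2: 1/d_i2 = 1/(38.0) − 1/(55.66) = 0.008350, so d_i2 = 119.8 cm; m₂ = −d_i2/d_o2 = -2.152.
m = m₁·m₂ = (+0.1947)(-2.152) = -0.419.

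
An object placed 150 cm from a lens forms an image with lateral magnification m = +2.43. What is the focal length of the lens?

f = 255 cm (converging)

m = −d_i/d_o ⇒ d_i = −m·d_o = −(+2.43)·(150) = -364.5 cm.
1/f = 1/d_o + 1/d_i = 1/(150) + 1/(-364.5) = 0.003923, so f = 255 cm.
Since f is positive, the lens is converging.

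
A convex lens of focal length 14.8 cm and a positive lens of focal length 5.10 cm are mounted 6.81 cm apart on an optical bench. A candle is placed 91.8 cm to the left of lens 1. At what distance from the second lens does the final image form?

Lens 1: 1/d_i1 = 1/f₁ − 1/d_o1 = 1/(14.8) − 1/(91.8) = 0.05667, so d_i1 = 17.64 cm.
The intermediate image is 17.64 cm to the right of lens 1, which lies 10.83 cm to the right of lens 2 — a virtual object — so d_o2 = −10.83 cm.
Lens 2: 1/d_i2 = 1/f₂ − 1/d_o2 = 1/(5.10) − 1/(-10.83) = 0.2884, so d_i2 = 3.47 cm.
The final image is real, 3.47 cm to the right of lens 2 (overall magnification ≈ -0.062).

3.47 cm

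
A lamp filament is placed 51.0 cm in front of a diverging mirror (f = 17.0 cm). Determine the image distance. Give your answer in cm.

12.8 cm

For a diverging mirror, f = -17.0 cm.
Mirror equation: 1/v = 1/f − 1/u = 1/(-17.00) − 1/(51.0) = -0.05882 − 0.01961 = -0.07843, so v = -12.8 cm.
The image is virtual, upright and reduced, behind the mirror.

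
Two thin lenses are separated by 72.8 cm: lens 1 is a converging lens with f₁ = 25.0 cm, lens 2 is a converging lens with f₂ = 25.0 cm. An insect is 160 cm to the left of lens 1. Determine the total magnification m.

m = +0.255

Lens 1: 1/d_i1 = 1/(25.0) − 1/(160) = 0.03375, so d_i1 = 29.63 cm; m₁ = −d_i1/d_o1 = -0.1852.
d_o2 = 72.8 − (29.63) = 43.17 cm.
Lens 2: 1/d_i2 = 1/(25.0) − 1/(43.17) = 0.01684, so d_i2 = 59.40 cm; m₂ = −d_i2/d_o2 = -1.376.
m = m₁·m₂ = (-0.1852)(-1.376) = +0.255.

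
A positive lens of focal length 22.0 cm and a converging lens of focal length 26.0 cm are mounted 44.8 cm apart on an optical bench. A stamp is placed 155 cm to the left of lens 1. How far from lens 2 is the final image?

72.8 cm

Lens 1: 1/d_i1 = 1/f₁ − 1/d_o1 = 1/(22.0) − 1/(155) = 0.03900, so d_i1 = 25.64 cm.
The intermediate image is 25.64 cm to the right of lens 1, which is 44.8 − (25.64) = 19.16 cm to the left of lens 2, so d_o2 = +19.16 cm.
Lens 2: 1/d_i2 = 1/f₂ − 1/d_o2 = 1/(26.0) − 1/(19.16) = -0.01373, so d_i2 = -72.8 cm.
The final image is virtual, 72.8 cm to the left of lens 2 (overall magnification ≈ -0.63).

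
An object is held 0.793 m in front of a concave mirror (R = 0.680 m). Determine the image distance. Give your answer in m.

0.595 m

f = R/2 = 0.680/2 = 0.3400 m.
Mirror equation: 1/q = 1/f − 1/p = 1/(0.3400) − 1/(0.793) = 2.941 − 1.261 = 1.680, so q = 0.595 m.
The image is real, inverted and reduced, in front of the mirror.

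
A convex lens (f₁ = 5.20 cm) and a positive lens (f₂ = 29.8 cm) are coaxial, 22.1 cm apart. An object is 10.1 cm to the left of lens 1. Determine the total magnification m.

m = -1.72

Lens 1: 1/d_i1 = 1/(5.20) − 1/(10.1) = 0.09330, so d_i1 = 10.72 cm; m₁ = −d_i1/d_o1 = -1.061.
d_o2 = 22.1 − (10.72) = 11.38 cm.
Lens 2: 1/d_i2 = 1/(29.8) − 1/(11.38) = -0.05432, so d_i2 = -18.41 cm; m₂ = −d_i2/d_o2 = +1.618.
m = m₁·m₂ = (-1.061)(+1.618) = -1.72.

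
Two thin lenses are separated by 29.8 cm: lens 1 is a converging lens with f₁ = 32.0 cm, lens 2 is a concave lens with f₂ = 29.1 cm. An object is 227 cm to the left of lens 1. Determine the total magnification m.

m = -0.221

Lens 1: 1/d_i1 = 1/(32.0) − 1/(227) = 0.02684, so d_i1 = 37.25 cm; m₁ = −d_i1/d_o1 = -0.1641.
d_o2 = 29.8 − (37.25) = -7.450 cm (virtual object).
f₂ = −29.1 cm (diverging).
Lens 2: 1/d_i2 = 1/(-29.1) − 1/(-7.450) = 0.09986, so d_i2 = 10.01 cm; m₂ = −d_i2/d_o2 = +1.344.
m = m₁·m₂ = (-0.1641)(+1.344) = -0.221.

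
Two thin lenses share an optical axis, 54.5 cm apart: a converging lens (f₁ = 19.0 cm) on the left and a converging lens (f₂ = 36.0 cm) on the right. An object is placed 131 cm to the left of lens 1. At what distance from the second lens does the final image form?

Lens 1: 1/d_i1 = 1/f₁ − 1/d_o1 = 1/(19.0) − 1/(131) = 0.04500, so d_i1 = 22.22 cm.
The intermediate image is 22.22 cm to the right of lens 1, which is 54.5 − (22.22) = 32.28 cm to the left of lens 2, so d_o2 = +32.28 cm.
Lens 2: 1/d_i2 = 1/f₂ − 1/d_o2 = 1/(36.0) − 1/(32.28) = -0.003201, so d_i2 = -312 cm.
The final image is virtual, 312 cm to the left of lens 2 (overall magnification ≈ -1.6).

312 cm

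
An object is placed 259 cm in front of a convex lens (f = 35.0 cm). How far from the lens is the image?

Thin-lens equation: 1/s_i = 1/f − 1/s_o = 1/(35.00) − 1/(259) = 0.02857 − 0.003861 = 0.02471, so s_i = 40.5 cm.
The image is real, inverted and reduced, on the far side of the lens.

40.5 cm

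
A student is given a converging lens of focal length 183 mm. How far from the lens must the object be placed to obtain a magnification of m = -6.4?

212 mm

m = −d_i/d_o ⇒ d_i = −m·d_o.
1/f = 1/d_o + 1/d_i = 1/d_o − 1/(m·d_o) = (1 − 1/m)/d_o, so d_o = f(1 − 1/m) = (183.0)(1 − 1/(-6.4)) = 212 mm.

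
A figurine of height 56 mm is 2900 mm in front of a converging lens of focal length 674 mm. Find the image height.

17.0 mm

1/d_i = 1/f − 1/d_o = 1/(674.0) − 1/(2900) = 0.001139, so d_i = 878.1 mm.
m = −d_i/d_o = -0.3028.
|h_i| = |m|·h_o = 0.3028 × 56 = 17.0 mm. The image is real, inverted and reduced, on the far side of the lens.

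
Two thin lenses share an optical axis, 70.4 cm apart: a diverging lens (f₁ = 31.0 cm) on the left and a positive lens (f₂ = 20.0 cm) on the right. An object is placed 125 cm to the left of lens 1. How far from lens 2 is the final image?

Lens 1 is diverging, so f₁ = −31.0 cm.
Lens 1: 1/d_i1 = 1/f₁ − 1/d_o1 = 1/(-31.0) − 1/(125) = -0.04026, so d_i1 = -24.84 cm.
The intermediate image is 24.84 cm to the left of lens 1 (virtual), which is 70.4 − (-24.84) = 95.24 cm to the left of lens 2, so d_o2 = +95.24 cm.
Lens 2: 1/d_i2 = 1/f₂ − 1/d_o2 = 1/(20.0) − 1/(95.24) = 0.03950, so d_i2 = 25.3 cm.
The final image is real, 25.3 cm to the right of lens 2 (overall magnification ≈ -0.053).

25.3 cm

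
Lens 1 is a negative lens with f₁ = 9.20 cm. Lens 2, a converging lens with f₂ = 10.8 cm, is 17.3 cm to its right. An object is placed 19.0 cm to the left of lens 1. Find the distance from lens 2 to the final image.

20.0 cm

Lens 1 is diverging, so f₁ = −9.20 cm.
Lens 1: 1/d_i1 = 1/f₁ − 1/d_o1 = 1/(-9.20) − 1/(19.0) = -0.1613, so d_i1 = -6.199 cm.
The intermediate image is 6.199 cm to the left of lens 1 (virtual), which is 17.3 − (-6.199) = 23.50 cm to the left of lens 2, so d_o2 = +23.50 cm.
Lens 2: 1/d_i2 = 1/f₂ − 1/d_o2 = 1/(10.8) − 1/(23.50) = 0.05004, so d_i2 = 20.0 cm.
The final image is real, 20.0 cm to the right of lens 2 (overall magnification ≈ -0.28).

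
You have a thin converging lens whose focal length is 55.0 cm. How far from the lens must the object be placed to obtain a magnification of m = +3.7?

40.1 cm

m = −d_i/d_o ⇒ d_i = −m·d_o.
1/f = 1/d_o + 1/d_i = 1/d_o − 1/(m·d_o) = (1 − 1/m)/d_o, so d_o = f(1 − 1/m) = (55.00)(1 − 1/(+3.7)) = 40.1 cm.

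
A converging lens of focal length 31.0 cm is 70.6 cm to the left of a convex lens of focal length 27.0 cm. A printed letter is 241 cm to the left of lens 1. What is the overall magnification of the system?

m = +0.497

Lens 1: 1/d_i1 = 1/(31.0) − 1/(241) = 0.02811, so d_i1 = 35.58 cm; m₁ = −d_i1/d_o1 = -0.1476.
d_o2 = 70.6 − (35.58) = 35.02 cm.
Lens 2: 1/d_i2 = 1/(27.0) − 1/(35.02) = 0.008482, so d_i2 = 117.9 cm; m₂ = −d_i2/d_o2 = -3.367.
m = m₁·m₂ = (-0.1476)(-3.367) = +0.497.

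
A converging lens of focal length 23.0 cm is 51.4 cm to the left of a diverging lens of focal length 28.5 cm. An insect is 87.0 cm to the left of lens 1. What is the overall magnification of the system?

Lens 1: 1/d_i1 = 1/(23.0) − 1/(87.0) = 0.03198, so d_i1 = 31.27 cm; m₁ = −d_i1/d_o1 = -0.3594.
d_o2 = 51.4 − (31.27) = 20.13 cm.
f₂ = −28.5 cm (diverging).
Lens 2: 1/d_i2 = 1/(-28.5) − 1/(20.13) = -0.08476, so d_i2 = -11.80 cm; m₂ = −d_i2/d_o2 = +0.5861.
m = m₁·m₂ = (-0.3594)(+0.5861) = -0.211.

m = -0.211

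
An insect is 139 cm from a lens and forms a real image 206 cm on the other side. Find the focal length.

Real image ⇒ d_i = +206 cm.
1/f = 1/d_o + 1/d_i = 1/(139) + 1/(206) = 0.01205, so f = 83.0 cm.
Since f is positive, the lens is converging.

f = 83.0 cm (converging)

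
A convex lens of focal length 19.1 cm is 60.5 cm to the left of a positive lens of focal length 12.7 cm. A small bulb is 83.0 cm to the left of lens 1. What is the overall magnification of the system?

m = +0.165

Lens 1: 1/d_i1 = 1/(19.1) − 1/(83.0) = 0.04031, so d_i1 = 24.81 cm; m₁ = −d_i1/d_o1 = -0.2989.
d_o2 = 60.5 − (24.81) = 35.69 cm.
Lens 2: 1/d_i2 = 1/(12.7) − 1/(35.69) = 0.05072, so d_i2 = 19.72 cm; m₂ = −d_i2/d_o2 = -0.5524.
m = m₁·m₂ = (-0.2989)(-0.5524) = +0.165.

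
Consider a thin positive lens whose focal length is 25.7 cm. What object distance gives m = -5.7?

30.2 cm

m = −d_i/d_o ⇒ d_i = −m·d_o.
1/f = 1/d_o + 1/d_i = 1/d_o − 1/(m·d_o) = (1 − 1/m)/d_o, so d_o = f(1 − 1/m) = (25.70)(1 − 1/(-5.7)) = 30.2 cm.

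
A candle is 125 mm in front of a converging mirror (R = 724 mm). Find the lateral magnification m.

f = R/2 = 724/2 = 362.0 mm.
1/d_i = 1/f − 1/d_o = 1/(362.0) − 1/(125) = -0.005238, so d_i = -190.9 mm.
m = −d_i/d_o = −(-190.9)/(125) = +1.53.
The image is virtual, upright and enlarged, behind the mirror.

m = +1.53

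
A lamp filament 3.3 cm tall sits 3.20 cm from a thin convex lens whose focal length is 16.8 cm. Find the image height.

4.08 cm

1/d_i = 1/f − 1/d_o = 1/(16.80) − 1/(3.20) = -0.2530, so d_i = -3.953 cm.
m = −d_i/d_o = +1.235.
|h_i| = |m|·h_o = 1.235 × 3.3 = 4.08 cm. The image is virtual, upright and enlarged, on the same side as the object.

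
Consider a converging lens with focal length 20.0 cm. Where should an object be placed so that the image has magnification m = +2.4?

m = −d_i/d_o ⇒ d_i = −m·d_o.
1/f = 1/d_o + 1/d_i = 1/d_o − 1/(m·d_o) = (1 − 1/m)/d_o, so d_o = f(1 − 1/m) = (20.00)(1 − 1/(+2.4)) = 11.7 cm.

11.7 cm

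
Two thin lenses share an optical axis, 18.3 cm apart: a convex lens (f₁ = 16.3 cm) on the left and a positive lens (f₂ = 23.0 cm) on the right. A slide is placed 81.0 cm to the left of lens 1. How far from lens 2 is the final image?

Lens 1: 1/d_i1 = 1/f₁ − 1/d_o1 = 1/(16.3) − 1/(81.0) = 0.04900, so d_i1 = 20.41 cm.
The intermediate image is 20.41 cm to the right of lens 1, which lies 2.110 cm to the right of lens 2 — a virtual object — so d_o2 = −2.110 cm.
Lens 2: 1/d_i2 = 1/f₂ − 1/d_o2 = 1/(23.0) − 1/(-2.110) = 0.5174, so d_i2 = 1.93 cm.
The final image is real, 1.93 cm to the right of lens 2 (overall magnification ≈ -0.23).

1.93 cm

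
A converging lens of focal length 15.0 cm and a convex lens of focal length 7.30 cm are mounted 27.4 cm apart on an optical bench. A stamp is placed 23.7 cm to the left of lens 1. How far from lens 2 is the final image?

4.73 cm

Lens 1: 1/d_i1 = 1/f₁ − 1/d_o1 = 1/(15.0) − 1/(23.7) = 0.02447, so d_i1 = 40.86 cm.
The intermediate image is 40.86 cm to the right of lens 1, which lies 13.46 cm to the right of lens 2 — a virtual object — so d_o2 = −13.46 cm.
Lens 2: 1/d_i2 = 1/f₂ − 1/d_o2 = 1/(7.30) − 1/(-13.46) = 0.2113, so d_i2 = 4.73 cm.
The final image is real, 4.73 cm to the right of lens 2 (overall magnification ≈ -0.61).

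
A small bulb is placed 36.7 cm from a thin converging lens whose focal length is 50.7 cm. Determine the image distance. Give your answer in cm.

Thin-lens equation: 1/v = 1/f − 1/u = 1/(50.70) − 1/(36.7) = 0.01972 − 0.02725 = -0.007524, so v = -133 cm.
The image is virtual, upright and enlarged, on the same side as the object.

133 cm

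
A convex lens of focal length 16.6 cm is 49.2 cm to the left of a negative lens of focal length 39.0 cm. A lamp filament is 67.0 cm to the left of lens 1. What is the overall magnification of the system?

Lens 1: 1/d_i1 = 1/(16.6) − 1/(67.0) = 0.04532, so d_i1 = 22.07 cm; m₁ = −d_i1/d_o1 = -0.3294.
d_o2 = 49.2 − (22.07) = 27.13 cm.
f₂ = −39.0 cm (diverging).
Lens 2: 1/d_i2 = 1/(-39.0) − 1/(27.13) = -0.06250, so d_i2 = -16.00 cm; m₂ = −d_i2/d_o2 = +0.5897.
m = m₁·m₂ = (-0.3294)(+0.5897) = -0.194.

m = -0.194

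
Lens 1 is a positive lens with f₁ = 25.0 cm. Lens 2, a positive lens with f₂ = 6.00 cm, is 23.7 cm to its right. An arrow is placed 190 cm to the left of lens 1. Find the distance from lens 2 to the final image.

2.75 cm

Lens 1: 1/d_i1 = 1/f₁ − 1/d_o1 = 1/(25.0) − 1/(190) = 0.03474, so d_i1 = 28.79 cm.
The intermediate image is 28.79 cm to the right of lens 1, which lies 5.090 cm to the right of lens 2 — a virtual object — so d_o2 = −5.090 cm.
Lens 2: 1/d_i2 = 1/f₂ − 1/d_o2 = 1/(6.00) − 1/(-5.090) = 0.3631, so d_i2 = 2.75 cm.
The final image is real, 2.75 cm to the right of lens 2 (overall magnification ≈ -0.082).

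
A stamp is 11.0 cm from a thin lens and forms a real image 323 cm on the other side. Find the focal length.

Real image ⇒ d_i = +323 cm.
1/f = 1/d_o + 1/d_i = 1/(11.0) + 1/(323) = 0.09401, so f = 10.6 cm.
Since f is positive, the thin lens is converging.

f = 10.6 cm (converging)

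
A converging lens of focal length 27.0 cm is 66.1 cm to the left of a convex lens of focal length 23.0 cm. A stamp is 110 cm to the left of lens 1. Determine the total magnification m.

Lens 1: 1/d_i1 = 1/(27.0) − 1/(110) = 0.02795, so d_i1 = 35.78 cm; m₁ = −d_i1/d_o1 = -0.3253.
d_o2 = 66.1 − (35.78) = 30.32 cm.
Lens 2: 1/d_i2 = 1/(23.0) − 1/(30.32) = 0.01050, so d_i2 = 95.27 cm; m₂ = −d_i2/d_o2 = -3.142.
m = m₁·m₂ = (-0.3253)(-3.142) = +1.02.

m = +1.02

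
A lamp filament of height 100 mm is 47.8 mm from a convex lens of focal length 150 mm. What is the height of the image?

1/d_i = 1/f − 1/d_o = 1/(150.0) − 1/(47.8) = -0.01425, so d_i = -70.16 mm.
m = −d_i/d_o = +1.468.
|h_i| = |m|·h_o = 1.468 × 100 = 147 mm. The image is virtual, upright and enlarged, on the same side as the object.

147 mm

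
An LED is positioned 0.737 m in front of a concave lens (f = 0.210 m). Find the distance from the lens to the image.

For a concave lens, f = -0.210 m.
Lens equation: 1/v = 1/f − 1/u = 1/(-0.2100) − 1/(0.737) = -4.762 − 1.357 = -6.119, so v = -0.163 m.
The image is virtual, upright and reduced, on the same side as the object.

0.163 m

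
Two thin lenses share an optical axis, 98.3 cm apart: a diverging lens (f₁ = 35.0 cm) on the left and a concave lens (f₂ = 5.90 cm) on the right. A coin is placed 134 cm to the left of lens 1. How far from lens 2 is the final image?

5.64 cm

Lens 1 is diverging, so f₁ = −35.0 cm.
Lens 1: 1/d_i1 = 1/f₁ − 1/d_o1 = 1/(-35.0) − 1/(134) = -0.03603, so d_i1 = -27.75 cm.
The intermediate image is 27.75 cm to the left of lens 1 (virtual), which is 98.3 − (-27.75) = 126.0 cm to the left of lens 2, so d_o2 = +126.0 cm.
Lens 2 is diverging, so f₂ = −5.90 cm.
Lens 2: 1/d_i2 = 1/f₂ − 1/d_o2 = 1/(-5.90) − 1/(126.0) = -0.1774, so d_i2 = -5.64 cm.
The final image is virtual, 5.64 cm to the left of lens 2 (overall magnification ≈ 0.0093).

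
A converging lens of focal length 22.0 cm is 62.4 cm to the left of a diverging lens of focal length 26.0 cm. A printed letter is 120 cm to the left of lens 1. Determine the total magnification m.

m = -0.0950

Lens 1: 1/d_i1 = 1/(22.0) − 1/(120) = 0.03712, so d_i1 = 26.94 cm; m₁ = −d_i1/d_o1 = -0.2245.
d_o2 = 62.4 − (26.94) = 35.46 cm.
f₂ = −26.0 cm (diverging).
Lens 2: 1/d_i2 = 1/(-26.0) − 1/(35.46) = -0.06666, so d_i2 = -15.00 cm; m₂ = −d_i2/d_o2 = +0.4230.
m = m₁·m₂ = (-0.2245)(+0.4230) = -0.0950.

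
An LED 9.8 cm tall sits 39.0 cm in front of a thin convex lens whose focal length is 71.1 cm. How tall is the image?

21.7 cm

1/d_i = 1/f − 1/d_o = 1/(71.10) − 1/(39.0) = -0.01158, so d_i = -86.38 cm.
m = −d_i/d_o = +2.215.
|h_i| = |m|·h_o = 2.215 × 9.8 = 21.7 cm. The image is virtual, upright and enlarged, on the same side as the object.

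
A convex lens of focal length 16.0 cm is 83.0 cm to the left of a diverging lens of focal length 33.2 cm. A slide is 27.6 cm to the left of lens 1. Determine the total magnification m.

m = -0.586

Lens 1: 1/d_i1 = 1/(16.0) − 1/(27.6) = 0.02627, so d_i1 = 38.07 cm; m₁ = −d_i1/d_o1 = -1.379.
d_o2 = 83.0 − (38.07) = 44.93 cm.
f₂ = −33.2 cm (diverging).
Lens 2: 1/d_i2 = 1/(-33.2) − 1/(44.93) = -0.05238, so d_i2 = -19.09 cm; m₂ = −d_i2/d_o2 = +0.4249.
m = m₁·m₂ = (-1.379)(+0.4249) = -0.586.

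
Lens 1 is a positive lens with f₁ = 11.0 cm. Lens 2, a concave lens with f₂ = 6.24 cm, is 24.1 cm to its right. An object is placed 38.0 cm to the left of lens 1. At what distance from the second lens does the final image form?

Lens 1: 1/d_i1 = 1/f₁ − 1/d_o1 = 1/(11.0) − 1/(38.0) = 0.06459, so d_i1 = 15.48 cm.
The intermediate image is 15.48 cm to the right of lens 1, which is 24.1 − (15.48) = 8.620 cm to the left of lens 2, so d_o2 = +8.620 cm.
Lens 2 is diverging, so f₂ = −6.24 cm.
Lens 2: 1/d_i2 = 1/f₂ − 1/d_o2 = 1/(-6.24) − 1/(8.620) = -0.2763, so d_i2 = -3.62 cm.
The final image is virtual, 3.62 cm to the left of lens 2 (overall magnification ≈ -0.17).

3.62 cm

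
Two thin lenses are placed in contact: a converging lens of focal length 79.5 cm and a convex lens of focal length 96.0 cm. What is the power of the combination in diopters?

P₁ = 1/f₁ = 1/(0.795 m) = +1.258 D; P₂ = 1/f₂ = 1/(0.960 m) = +1.042 D.
For thin lenses in contact, P = P₁ + P₂ = (+1.258) + (+1.042) = +2.30 D.

P = +2.30 D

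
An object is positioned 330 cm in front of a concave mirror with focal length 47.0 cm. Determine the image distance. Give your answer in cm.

54.8 cm

Mirror equation: 1/s_i = 1/f − 1/s_o = 1/(47.00) − 1/(330) = 0.02128 − 0.003030 = 0.01825, so s_i = 54.8 cm.
The image is real, inverted and reduced, in front of the mirror.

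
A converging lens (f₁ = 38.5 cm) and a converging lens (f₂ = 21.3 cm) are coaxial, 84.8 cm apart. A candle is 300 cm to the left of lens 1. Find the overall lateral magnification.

m = +0.162

Lens 1: 1/d_i1 = 1/(38.5) − 1/(300) = 0.02264, so d_i1 = 44.17 cm; m₁ = −d_i1/d_o1 = -0.1472.
d_o2 = 84.8 − (44.17) = 40.63 cm.
Lens 2: 1/d_i2 = 1/(21.3) − 1/(40.63) = 0.02234, so d_i2 = 44.77 cm; m₂ = −d_i2/d_o2 = -1.102.
m = m₁·m₂ = (-0.1472)(-1.102) = +0.162.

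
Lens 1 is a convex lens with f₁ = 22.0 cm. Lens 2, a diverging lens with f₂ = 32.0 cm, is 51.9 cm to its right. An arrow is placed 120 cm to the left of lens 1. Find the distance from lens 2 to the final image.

14.0 cm

Lens 1: 1/d_i1 = 1/f₁ − 1/d_o1 = 1/(22.0) − 1/(120) = 0.03712, so d_i1 = 26.94 cm.
The intermediate image is 26.94 cm to the right of lens 1, which is 51.9 − (26.94) = 24.96 cm to the left of lens 2, so d_o2 = +24.96 cm.
Lens 2 is diverging, so f₂ = −32.0 cm.
Lens 2: 1/d_i2 = 1/f₂ − 1/d_o2 = 1/(-32.0) − 1/(24.96) = -0.07131, so d_i2 = -14.0 cm.
The final image is virtual, 14.0 cm to the left of lens 2 (overall magnification ≈ -0.13).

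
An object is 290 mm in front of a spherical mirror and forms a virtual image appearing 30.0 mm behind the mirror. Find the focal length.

Virtual image ⇒ d_i = −30.0 mm.
1/f = 1/d_o + 1/d_i = 1/(290) + 1/(-30.0) = -0.02989, so f = -33.5 mm.
Since f is negative, the spherical mirror is convex.

f = -33.5 mm (convex)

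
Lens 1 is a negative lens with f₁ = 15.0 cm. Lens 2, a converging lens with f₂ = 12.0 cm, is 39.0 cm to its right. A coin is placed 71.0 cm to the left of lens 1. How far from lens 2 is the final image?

15.7 cm

Lens 1 is diverging, so f₁ = −15.0 cm.
Lens 1: 1/d_i1 = 1/f₁ − 1/d_o1 = 1/(-15.0) − 1/(71.0) = -0.08075, so d_i1 = -12.38 cm.
The intermediate image is 12.38 cm to the left of lens 1 (virtual), which is 39.0 − (-12.38) = 51.38 cm to the left of lens 2, so d_o2 = +51.38 cm.
Lens 2: 1/d_i2 = 1/f₂ − 1/d_o2 = 1/(12.0) − 1/(51.38) = 0.06387, so d_i2 = 15.7 cm.
The final image is real, 15.7 cm to the right of lens 2 (overall magnification ≈ -0.053).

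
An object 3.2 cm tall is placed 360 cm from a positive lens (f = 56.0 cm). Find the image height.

1/d_i = 1/f − 1/d_o = 1/(56.00) − 1/(360) = 0.01508, so d_i = 66.32 cm.
m = −d_i/d_o = -0.1842.
|h_i| = |m|·h_o = 0.1842 × 3.2 = 0.589 cm. The image is real, inverted and reduced, on the far side of the lens.

0.589 cm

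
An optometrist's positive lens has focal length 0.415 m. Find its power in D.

P = 1/f = 1/(0.415 m) = +2.41 D.

P = +2.41 D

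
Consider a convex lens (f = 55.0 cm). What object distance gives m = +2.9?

m = −d_i/d_o ⇒ d_i = −m·d_o.
1/f = 1/d_o + 1/d_i = 1/d_o − 1/(m·d_o) = (1 − 1/m)/d_o, so d_o = f(1 − 1/m) = (55.00)(1 − 1/(+2.9)) = 36.0 cm.

36.0 cm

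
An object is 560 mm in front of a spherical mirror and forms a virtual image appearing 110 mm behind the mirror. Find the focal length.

Virtual image ⇒ d_i = −110 mm.
1/f = 1/d_o + 1/d_i = 1/(560) + 1/(-110) = -0.007305, so f = -137 mm.
Since f is negative, the spherical mirror is convex.

f = -137 mm (convex)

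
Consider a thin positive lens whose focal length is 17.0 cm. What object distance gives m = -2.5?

m = −d_i/d_o ⇒ d_i = −m·d_o.
1/f = 1/d_o + 1/d_i = 1/d_o − 1/(m·d_o) = (1 − 1/m)/d_o, so d_o = f(1 − 1/m) = (17.00)(1 − 1/(-2.5)) = 23.8 cm.

23.8 cm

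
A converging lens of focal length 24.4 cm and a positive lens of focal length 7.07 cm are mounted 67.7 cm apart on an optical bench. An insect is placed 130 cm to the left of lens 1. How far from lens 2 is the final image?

Lens 1: 1/d_i1 = 1/f₁ − 1/d_o1 = 1/(24.4) − 1/(130) = 0.03329, so d_i1 = 30.04 cm.
The intermediate image is 30.04 cm to the right of lens 1, which is 67.7 − (30.04) = 37.66 cm to the left of lens 2, so d_o2 = +37.66 cm.
Lens 2: 1/d_i2 = 1/f₂ − 1/d_o2 = 1/(7.07) − 1/(37.66) = 0.1149, so d_i2 = 8.70 cm.
The final image is real, 8.70 cm to the right of lens 2 (overall magnification ≈ 0.053).

8.70 cm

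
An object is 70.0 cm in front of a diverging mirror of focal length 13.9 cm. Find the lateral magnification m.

m = +0.166

For a diverging mirror, f = -13.9 cm.
1/d_i = 1/f − 1/d_o = 1/(-13.90) − 1/(70.0) = -0.08623, so d_i = -11.60 cm.
m = −d_i/d_o = −(-11.60)/(70.0) = +0.166.
The image is virtual, upright and reduced, behind the mirror.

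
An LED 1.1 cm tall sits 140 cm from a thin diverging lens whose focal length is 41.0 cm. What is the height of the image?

For a diverging lens, f = -41.0 cm.
1/d_i = 1/f − 1/d_o = 1/(-41.00) − 1/(140) = -0.03153, so d_i = -31.71 cm.
m = −d_i/d_o = +0.2265.
|h_i| = |m|·h_o = 0.2265 × 1.1 = 0.249 cm. The image is virtual, upright and reduced, on the same side as the object.

0.249 cm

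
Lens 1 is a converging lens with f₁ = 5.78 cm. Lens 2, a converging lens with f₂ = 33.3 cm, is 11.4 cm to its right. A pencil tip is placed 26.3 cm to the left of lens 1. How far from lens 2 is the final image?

4.54 cm

Lens 1: 1/d_i1 = 1/f₁ − 1/d_o1 = 1/(5.78) − 1/(26.3) = 0.1350, so d_i1 = 7.408 cm.
The intermediate image is 7.408 cm to the right of lens 1, which is 11.4 − (7.408) = 3.992 cm to the left of lens 2, so d_o2 = +3.992 cm.
Lens 2: 1/d_i2 = 1/f₂ − 1/d_o2 = 1/(33.3) − 1/(3.992) = -0.2205, so d_i2 = -4.54 cm.
The final image is virtual, 4.54 cm to the left of lens 2 (overall magnification ≈ -0.32).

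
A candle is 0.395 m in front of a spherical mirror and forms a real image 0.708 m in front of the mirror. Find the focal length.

Real image ⇒ d_i = +0.708 m.
1/f = 1/d_o + 1/d_i = 1/(0.395) + 1/(0.708) = 3.944, so f = 0.254 m.
Since f is positive, the spherical mirror is concave.

f = 0.254 m (concave)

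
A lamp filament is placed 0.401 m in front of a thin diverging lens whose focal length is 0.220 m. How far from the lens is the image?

0.142 m

For a diverging lens, f = -0.220 m.
Lens equation: 1/q = 1/f − 1/p = 1/(-0.2200) − 1/(0.401) = -4.545 − 2.494 = -7.039, so q = -0.142 m.
The image is virtual, upright and reduced, on the same side as the object.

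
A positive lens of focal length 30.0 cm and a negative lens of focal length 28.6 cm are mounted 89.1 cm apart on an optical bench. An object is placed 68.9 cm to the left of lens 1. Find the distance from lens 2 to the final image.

Lens 1: 1/d_i1 = 1/f₁ − 1/d_o1 = 1/(30.0) − 1/(68.9) = 0.01882, so d_i1 = 53.14 cm.
The intermediate image is 53.14 cm to the right of lens 1, which is 89.1 − (53.14) = 35.96 cm to the left of lens 2, so d_o2 = +35.96 cm.
Lens 2 is diverging, so f₂ = −28.6 cm.
Lens 2: 1/d_i2 = 1/f₂ − 1/d_o2 = 1/(-28.6) − 1/(35.96) = -0.06277, so d_i2 = -15.9 cm.
The final image is virtual, 15.9 cm to the left of lens 2 (overall magnification ≈ -0.34).

15.9 cm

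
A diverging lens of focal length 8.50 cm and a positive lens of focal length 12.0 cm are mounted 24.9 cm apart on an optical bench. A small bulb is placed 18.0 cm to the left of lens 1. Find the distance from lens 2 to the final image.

19.7 cm

Lens 1 is diverging, so f₁ = −8.50 cm.
Lens 1: 1/d_i1 = 1/f₁ − 1/d_o1 = 1/(-8.50) − 1/(18.0) = -0.1732, so d_i1 = -5.774 cm.
The intermediate image is 5.774 cm to the left of lens 1 (virtual), which is 24.9 − (-5.774) = 30.67 cm to the left of lens 2, so d_o2 = +30.67 cm.
Lens 2: 1/d_i2 = 1/f₂ − 1/d_o2 = 1/(12.0) − 1/(30.67) = 0.05073, so d_i2 = 19.7 cm.
The final image is real, 19.7 cm to the right of lens 2 (overall magnification ≈ -0.21).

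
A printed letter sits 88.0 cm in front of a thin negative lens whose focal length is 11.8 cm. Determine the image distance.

For a negative lens, f = -11.8 cm.
Lens equation: 1/q = 1/f − 1/p = 1/(-11.80) − 1/(88.0) = -0.08475 − 0.01136 = -0.09611, so q = -10.4 cm.
The image is virtual, upright and reduced, on the same side as the object.

10.4 cm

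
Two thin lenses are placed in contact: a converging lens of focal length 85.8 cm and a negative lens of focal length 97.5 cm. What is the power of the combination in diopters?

P = +0.140 D

P₁ = 1/f₁ = 1/(0.858 m) = +1.166 D; P₂ = 1/f₂ = 1/(-0.975 m) = -1.026 D.
For thin lenses in contact, P = P₁ + P₂ = (+1.166) + (-1.026) = +0.140 D.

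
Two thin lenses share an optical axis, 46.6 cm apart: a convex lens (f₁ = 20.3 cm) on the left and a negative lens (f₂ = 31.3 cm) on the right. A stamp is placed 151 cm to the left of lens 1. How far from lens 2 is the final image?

13.3 cm

Lens 1: 1/d_i1 = 1/f₁ − 1/d_o1 = 1/(20.3) − 1/(151) = 0.04264, so d_i1 = 23.45 cm.
The intermediate image is 23.45 cm to the right of lens 1, which is 46.6 − (23.45) = 23.15 cm to the left of lens 2, so d_o2 = +23.15 cm.
Lens 2 is diverging, so f₂ = −31.3 cm.
Lens 2: 1/d_i2 = 1/f₂ − 1/d_o2 = 1/(-31.3) − 1/(23.15) = -0.07515, so d_i2 = -13.3 cm.
The final image is virtual, 13.3 cm to the left of lens 2 (overall magnification ≈ -0.089).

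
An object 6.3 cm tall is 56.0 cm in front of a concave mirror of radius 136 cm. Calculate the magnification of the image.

m = +5.67

f = R/2 = 136/2 = 68.00 cm.
1/d_i = 1/f − 1/d_o = 1/(68.00) − 1/(56.0) = -0.003151, so d_i = -317.3 cm.
m = −d_i/d_o = −(-317.3)/(56.0) = +5.67.
The image is virtual, upright and enlarged, behind the mirror.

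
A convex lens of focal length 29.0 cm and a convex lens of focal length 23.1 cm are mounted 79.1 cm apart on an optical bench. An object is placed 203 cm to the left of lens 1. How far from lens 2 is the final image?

47.2 cm

Lens 1: 1/d_i1 = 1/f₁ − 1/d_o1 = 1/(29.0) − 1/(203) = 0.02956, so d_i1 = 33.83 cm.
The intermediate image is 33.83 cm to the right of lens 1, which is 79.1 − (33.83) = 45.27 cm to the left of lens 2, so d_o2 = +45.27 cm.
Lens 2: 1/d_i2 = 1/f₂ − 1/d_o2 = 1/(23.1) − 1/(45.27) = 0.02120, so d_i2 = 47.2 cm.
The final image is real, 47.2 cm to the right of lens 2 (overall magnification ≈ 0.17).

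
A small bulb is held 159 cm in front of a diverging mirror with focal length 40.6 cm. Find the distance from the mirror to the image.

32.3 cm

For a diverging mirror, f = -40.6 cm.
Mirror equation: 1/q = 1/f − 1/p = 1/(-40.60) − 1/(159) = -0.02463 − 0.006289 = -0.03092, so q = -32.3 cm.
The image is virtual, upright and reduced, behind the mirror.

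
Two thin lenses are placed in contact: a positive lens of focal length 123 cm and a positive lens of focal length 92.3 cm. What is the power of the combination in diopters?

P₁ = 1/f₁ = 1/(1.23 m) = +0.8130 D; P₂ = 1/f₂ = 1/(0.923 m) = +1.083 D.
For thin lenses in contact, P = P₁ + P₂ = (+0.8130) + (+1.083) = +1.90 D.

P = +1.90 D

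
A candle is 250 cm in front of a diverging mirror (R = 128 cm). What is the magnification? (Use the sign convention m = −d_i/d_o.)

m = +0.204

f = R/2 = 128/2 = 64.00 cm; for a diverging mirror, f = -64.00 cm.
1/d_i = 1/f − 1/d_o = 1/(-64.00) − 1/(250) = -0.01963, so d_i = -50.96 cm.
m = −d_i/d_o = −(-50.96)/(250) = +0.204.
The image is virtual, upright and reduced, behind the mirror.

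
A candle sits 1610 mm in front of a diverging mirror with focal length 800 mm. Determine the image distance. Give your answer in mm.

534 mm

For a diverging mirror, f = -800 mm.
Mirror equation: 1/s_i = 1/f − 1/s_o = 1/(-800.0) − 1/(1610) = -0.001250 − 0.0006211 = -0.001871, so s_i = -534 mm.
The image is virtual, upright and reduced, behind the mirror.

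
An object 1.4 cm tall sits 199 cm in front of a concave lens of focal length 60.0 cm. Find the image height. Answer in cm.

0.324 cm

For a concave lens, f = -60.0 cm.
1/d_i = 1/f − 1/d_o = 1/(-60.00) − 1/(199) = -0.02169, so d_i = -46.10 cm.
m = −d_i/d_o = +0.2317.
|h_i| = |m|·h_o = 0.2317 × 1.4 = 0.324 cm. The image is virtual, upright and reduced, on the same side as the object.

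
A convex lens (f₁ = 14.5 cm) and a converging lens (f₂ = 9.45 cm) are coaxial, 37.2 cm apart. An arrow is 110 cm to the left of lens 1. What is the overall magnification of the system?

m = +0.130

Lens 1: 1/d_i1 = 1/(14.5) − 1/(110) = 0.05987, so d_i1 = 16.70 cm; m₁ = −d_i1/d_o1 = -0.1518.
d_o2 = 37.2 − (16.70) = 20.50 cm.
Lens 2: 1/d_i2 = 1/(9.45) − 1/(20.50) = 0.05704, so d_i2 = 17.53 cm; m₂ = −d_i2/d_o2 = -0.8552.
m = m₁·m₂ = (-0.1518)(-0.8552) = +0.130.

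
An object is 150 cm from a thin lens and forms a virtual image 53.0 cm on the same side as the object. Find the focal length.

f = -82.0 cm (diverging)

Virtual image ⇒ d_i = −53.0 cm.
1/f = 1/d_o + 1/d_i = 1/(150) + 1/(-53.0) = -0.01220, so f = -82.0 cm.
Since f is negative, the thin lens is diverging.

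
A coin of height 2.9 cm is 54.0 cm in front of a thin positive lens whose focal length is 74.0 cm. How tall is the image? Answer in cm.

1/d_i = 1/f − 1/d_o = 1/(74.00) − 1/(54.0) = -0.005005, so d_i = -199.8 cm.
m = −d_i/d_o = +3.700.
|h_i| = |m|·h_o = 3.700 × 2.9 = 10.7 cm. The image is virtual, upright and enlarged, on the same side as the object.

10.7 cm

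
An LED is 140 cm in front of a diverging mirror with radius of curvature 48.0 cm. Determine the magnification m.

m = +0.146

f = R/2 = 48.0/2 = 24.00 cm; for a diverging mirror, f = -24.00 cm.
1/d_i = 1/f − 1/d_o = 1/(-24.00) − 1/(140) = -0.04881, so d_i = -20.49 cm.
m = −d_i/d_o = −(-20.49)/(140) = +0.146.
The image is virtual, upright and reduced, behind the mirror.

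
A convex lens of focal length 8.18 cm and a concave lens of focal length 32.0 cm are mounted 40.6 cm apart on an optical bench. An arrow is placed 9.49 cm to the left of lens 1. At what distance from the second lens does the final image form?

44.8 cm

Lens 1: 1/d_i1 = 1/f₁ − 1/d_o1 = 1/(8.18) − 1/(9.49) = 0.01688, so d_i1 = 59.26 cm.
The intermediate image is 59.26 cm to the right of lens 1, which lies 18.66 cm to the right of lens 2 — a virtual object — so d_o2 = −18.66 cm.
Lens 2 is diverging, so f₂ = −32.0 cm.
Lens 2: 1/d_i2 = 1/f₂ − 1/d_o2 = 1/(-32.0) − 1/(-18.66) = 0.02234, so d_i2 = 44.8 cm.
The final image is real, 44.8 cm to the right of lens 2 (overall magnification ≈ -15).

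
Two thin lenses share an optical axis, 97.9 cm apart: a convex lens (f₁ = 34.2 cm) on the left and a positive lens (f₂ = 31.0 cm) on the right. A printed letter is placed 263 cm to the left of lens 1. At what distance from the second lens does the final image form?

Lens 1: 1/d_i1 = 1/f₁ − 1/d_o1 = 1/(34.2) − 1/(263) = 0.02544, so d_i1 = 39.31 cm.
The intermediate image is 39.31 cm to the right of lens 1, which is 97.9 − (39.31) = 58.59 cm to the left of lens 2, so d_o2 = +58.59 cm.
Lens 2: 1/d_i2 = 1/f₂ − 1/d_o2 = 1/(31.0) − 1/(58.59) = 0.01519, so d_i2 = 65.8 cm.
The final image is real, 65.8 cm to the right of lens 2 (overall magnification ≈ 0.17).

65.8 cm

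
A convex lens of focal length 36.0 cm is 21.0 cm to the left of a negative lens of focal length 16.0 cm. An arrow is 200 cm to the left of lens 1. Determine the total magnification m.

m = +0.509

Lens 1: 1/d_i1 = 1/(36.0) − 1/(200) = 0.02278, so d_i1 = 43.90 cm; m₁ = −d_i1/d_o1 = -0.2195.
d_o2 = 21.0 − (43.90) = -22.90 cm (virtual object).
f₂ = −16.0 cm (diverging).
Lens 2: 1/d_i2 = 1/(-16.0) − 1/(-22.90) = -0.01883, so d_i2 = -53.10 cm; m₂ = −d_i2/d_o2 = -2.319.
m = m₁·m₂ = (-0.2195)(-2.319) = +0.509.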